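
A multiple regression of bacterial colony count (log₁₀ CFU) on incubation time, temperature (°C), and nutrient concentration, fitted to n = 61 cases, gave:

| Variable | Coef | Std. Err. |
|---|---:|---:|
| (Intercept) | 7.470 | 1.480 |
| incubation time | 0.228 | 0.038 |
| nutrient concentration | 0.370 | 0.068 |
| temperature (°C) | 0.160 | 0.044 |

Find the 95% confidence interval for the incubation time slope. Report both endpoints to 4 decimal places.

Read off: b = 0.228, SE = 0.038 for incubation time.
df = n − k − 1 = 61 − 3 − 1 = 57.
t* = t_{0.025, 57} = 2.002465.
Margin = t* × SE = 2.002465 × 0.038 = 0.076094.
CI: 0.228 ± 0.076094 → (0.1519, 0.3041).

(0.1519, 0.3041)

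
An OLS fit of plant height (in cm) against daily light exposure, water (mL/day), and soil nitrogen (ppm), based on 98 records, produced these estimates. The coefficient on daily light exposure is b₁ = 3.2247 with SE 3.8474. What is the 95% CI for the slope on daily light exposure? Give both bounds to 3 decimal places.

df = n − k − 1 = 98 − 3 − 1 = 94.
t* = t_{0.025, 94} = 1.985523.
Margin = t* × SE = 1.985523 × 3.8474 = 7.63910.
CI: 3.2247 ± 7.63910 → (-4.414, 10.864).
With 95% confidence, each one-unit increase in daily light exposure is associated with a change of between -4.414 and 10.864 cm in plant height, holding the other predictors fixed.

(-4.414, 10.864)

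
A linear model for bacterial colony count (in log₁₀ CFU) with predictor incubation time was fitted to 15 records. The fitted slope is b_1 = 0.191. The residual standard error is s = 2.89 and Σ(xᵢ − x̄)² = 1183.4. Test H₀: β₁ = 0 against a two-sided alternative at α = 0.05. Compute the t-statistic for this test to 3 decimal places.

t = 2.274

SE(b_1) = s/√Sₓₓ = 2.89/√1183.4 = 0.0840102.
t = 0.191 / 0.0840102 = 2.274.
df = n − 2 = 13.
Two-sided p ≈ 0.0406, which is < 0.05, so reject H₀.
There is evidence that incubation time is associated with bacterial colony count.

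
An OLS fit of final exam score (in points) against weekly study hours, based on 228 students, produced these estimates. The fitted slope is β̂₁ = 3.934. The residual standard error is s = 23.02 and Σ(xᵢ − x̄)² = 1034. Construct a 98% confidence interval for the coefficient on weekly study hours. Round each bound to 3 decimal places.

(2.257, 5.611)

SE(β̂₁) = s/√Sₓₓ = 23.02/√1034 = 0.715888.
df = n − 2 = 226.
t* = t_{0.01, 226} = 2.342961.
Margin = t* × SE = 2.342961 × 0.715888 = 1.67730.
CI: 3.934 ± 1.67730 → (2.257, 5.611).
With 98% confidence, each one-unit increase in weekly study hours is associated with a change of between 2.257 and 5.611 points in final exam score.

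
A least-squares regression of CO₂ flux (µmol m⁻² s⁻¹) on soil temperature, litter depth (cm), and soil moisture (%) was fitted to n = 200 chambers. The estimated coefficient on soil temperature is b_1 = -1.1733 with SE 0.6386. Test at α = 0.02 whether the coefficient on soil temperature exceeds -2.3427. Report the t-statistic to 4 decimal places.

t = 1.8312

H₀: β₁ = -2.3427 vs H₁: β₁ > -2.3427.
t = (b_1 − β₁⁰)/SE = (-1.1733 − (-2.3427)) / 0.6386 = 1.8312.
df = n − k − 1 = 200 − 3 − 1 = 196.
One-sided p ≈ 0.0343, which is ≥ 0.02, so fail to reject H₀.
The data do not give significant evidence that the true slope on soil temperature exceeds -2.3427 µmol m⁻² s⁻¹ per unit, holding the other predictors fixed.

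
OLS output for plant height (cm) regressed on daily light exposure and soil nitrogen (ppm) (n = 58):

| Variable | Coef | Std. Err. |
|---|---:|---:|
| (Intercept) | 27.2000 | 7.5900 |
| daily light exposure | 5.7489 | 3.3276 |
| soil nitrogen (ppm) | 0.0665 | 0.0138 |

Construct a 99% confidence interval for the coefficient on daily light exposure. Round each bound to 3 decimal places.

Read off: b = 5.7489, SE = 3.3276 for daily light exposure.
df = n − k − 1 = 58 − 2 − 1 = 55.
t* = t_{0.005, 55} = 2.668216.
Margin = t* × SE = 2.668216 × 3.3276 = 8.87876.
CI: 5.7489 ± 8.87876 → (-3.130, 14.628).

(-3.130, 14.628)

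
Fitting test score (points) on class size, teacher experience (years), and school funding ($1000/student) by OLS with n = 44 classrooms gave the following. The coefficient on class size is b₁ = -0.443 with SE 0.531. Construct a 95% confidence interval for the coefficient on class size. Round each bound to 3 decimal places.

(-1.516, 0.630)

df = n − k − 1 = 44 − 3 − 1 = 40.
t* = t_{0.025, 40} = 2.021075.
Margin = t* × SE = 2.021075 × 0.531 = 1.07319.
CI: -0.443 ± 1.07319 → (-1.516, 0.630).
With 95% confidence, each one-unit increase in class size is associated with a change of between -1.516 and 0.630 points in test score, holding the other predictors fixed.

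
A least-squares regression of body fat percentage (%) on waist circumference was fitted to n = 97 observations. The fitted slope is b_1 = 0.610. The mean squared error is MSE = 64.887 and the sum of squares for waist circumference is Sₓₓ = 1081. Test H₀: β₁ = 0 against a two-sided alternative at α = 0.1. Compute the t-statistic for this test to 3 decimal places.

t = 2.490

SE(b_1) = √(MSE/Sₓₓ) = √(64.887/1081) = 0.245.
t = 0.610 / 0.245 = 2.490.
df = n − 2 = 95.
Two-sided p ≈ 0.0145, which is < 0.1, so reject H₀.
There is evidence that waist circumference is associated with body fat percentage.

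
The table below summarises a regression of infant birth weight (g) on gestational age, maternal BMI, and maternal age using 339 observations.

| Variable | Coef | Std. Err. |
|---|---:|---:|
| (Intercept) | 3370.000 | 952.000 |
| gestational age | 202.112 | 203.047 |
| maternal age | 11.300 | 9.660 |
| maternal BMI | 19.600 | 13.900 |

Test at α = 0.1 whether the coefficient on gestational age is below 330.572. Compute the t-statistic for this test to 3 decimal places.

Read off: b = 202.112, SE = 203.047 for gestational age.
H₀: β₁ = 330.572 vs H₁: β₁ < 330.572.
t = (202.112 − 330.572) / 203.047 = -0.633.
df = n − k − 1 = 339 − 3 − 1 = 335.
One-sided p ≈ 0.2637, which is ≥ 0.1, so fail to reject H₀.
The data do not give significant evidence that the true slope on gestational age is below 330.572 g per unit, holding the other predictors fixed.

t = -0.633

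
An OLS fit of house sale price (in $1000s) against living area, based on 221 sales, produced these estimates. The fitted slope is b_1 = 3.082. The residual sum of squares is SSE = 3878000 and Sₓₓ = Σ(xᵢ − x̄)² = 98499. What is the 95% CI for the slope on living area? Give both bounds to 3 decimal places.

MSE = SSE/(n − 2) = 3878000/219 = 17707.8.
SE(b_1) = √(MSE/Sₓₓ) = √(17707.8/98499) = 0.424.
df = n − 2 = 219.
t* = t_{0.025, 219} = 1.970855.
Margin = t* × SE = 1.970855 × 0.424 = 0.83564.
CI: 3.082 ± 0.83564 → (2.246, 3.918).
With 95% confidence, each one-unit increase in living area is associated with a change of between 2.246 and 3.918 $1000s in house sale price.

(2.246, 3.918)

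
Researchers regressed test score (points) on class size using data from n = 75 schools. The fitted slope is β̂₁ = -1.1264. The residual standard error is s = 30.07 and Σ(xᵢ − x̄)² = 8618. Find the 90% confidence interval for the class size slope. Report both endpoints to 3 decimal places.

(-1.666, -0.587)

SE(β̂₁) = s/√Sₓₓ = 30.07/√8618 = 0.323914.
df = n − 2 = 73.
t* = t_{0.05, 73} = 1.665996.
Margin = t* × SE = 1.665996 × 0.323914 = 0.53964.
CI: -1.1264 ± 0.53964 → (-1.666, -0.587).
With 90% confidence, each one-unit increase in class size is associated with a change of between -1.666 and -0.587 points in test score.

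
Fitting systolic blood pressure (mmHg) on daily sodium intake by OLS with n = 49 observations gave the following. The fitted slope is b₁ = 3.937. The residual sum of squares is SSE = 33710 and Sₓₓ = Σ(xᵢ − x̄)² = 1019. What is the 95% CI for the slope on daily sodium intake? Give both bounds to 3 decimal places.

MSE = SSE/(n − 2) = 33710/47 = 717.234.
SE(b₁) = √(MSE/Sₓₓ) = √(717.234/1019) = 0.838964.
df = n − 2 = 47.
t* = t_{0.025, 47} = 2.011741.
Margin = t* × SE = 2.011741 × 0.838964 = 1.68778.
CI: 3.937 ± 1.68778 → (2.249, 5.625).
With 95% confidence, each one-unit increase in daily sodium intake is associated with a change of between 2.249 and 5.625 mmHg in systolic blood pressure.

(2.249, 5.625)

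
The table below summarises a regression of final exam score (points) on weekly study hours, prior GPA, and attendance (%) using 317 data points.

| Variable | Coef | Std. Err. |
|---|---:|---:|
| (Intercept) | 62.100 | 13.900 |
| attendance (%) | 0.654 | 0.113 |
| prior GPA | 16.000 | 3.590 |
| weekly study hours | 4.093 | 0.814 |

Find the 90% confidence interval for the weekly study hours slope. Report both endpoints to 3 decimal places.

(2.750, 5.436)

Read off: b = 4.093, SE = 0.814 for weekly study hours.
df = n − k − 1 = 317 − 3 − 1 = 313.
t* = t_{0.05, 313} = 1.649736.
Margin = t* × SE = 1.649736 × 0.814 = 1.34289.
CI: 4.093 ± 1.34289 → (2.750, 5.436).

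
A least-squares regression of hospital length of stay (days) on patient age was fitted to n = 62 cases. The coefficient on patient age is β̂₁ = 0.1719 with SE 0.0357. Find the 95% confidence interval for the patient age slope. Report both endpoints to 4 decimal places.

(0.1005, 0.2433)

df = n − 2 = 62 − 2 = 60.
t* = t_{0.025, 60} = 2.000298.
Margin = t* × SE = 2.000298 × 0.0357 = 0.071411.
CI: 0.1719 ± 0.071411 → (0.1005, 0.2433).
With 95% confidence, each one-unit increase in patient age is associated with a change of between 0.1005 and 0.2433 days in hospital length of stay.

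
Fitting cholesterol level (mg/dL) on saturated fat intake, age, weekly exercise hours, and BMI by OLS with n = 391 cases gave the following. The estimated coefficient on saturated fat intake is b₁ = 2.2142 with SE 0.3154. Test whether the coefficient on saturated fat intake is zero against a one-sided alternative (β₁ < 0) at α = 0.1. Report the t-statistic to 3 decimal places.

H₀: β₁ = 0 vs H₁: β₁ < 0.
t = (b₁ − β₁⁰)/SE = 2.2142 / 0.3154 = 7.020.
df = n − k − 1 = 391 − 4 − 1 = 386.
One-sided p ≈ 1.0000, which is ≥ 0.1, so fail to reject H₀.
The data do not give significant evidence that the true slope on saturated fat intake is negative, holding the other predictors fixed.

t = 7.020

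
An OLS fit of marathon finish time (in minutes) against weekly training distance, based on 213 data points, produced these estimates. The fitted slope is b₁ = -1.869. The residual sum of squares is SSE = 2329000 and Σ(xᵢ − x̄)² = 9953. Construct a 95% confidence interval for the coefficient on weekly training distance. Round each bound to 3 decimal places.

(-3.945, 0.207)

MSE = SSE/(n − 2) = 2329000/211 = 11037.9.
SE(b₁) = √(MSE/Sₓₓ) = √(11037.9/9953) = 1.05309.
df = n − 2 = 211.
t* = t_{0.025, 211} = 1.971271.
Margin = t* × SE = 1.971271 × 1.05309 = 2.07593.
CI: -1.869 ± 2.07593 → (-3.945, 0.207).
With 95% confidence, each one-unit increase in weekly training distance is associated with a change of between -3.945 and 0.207 minutes in marathon finish time.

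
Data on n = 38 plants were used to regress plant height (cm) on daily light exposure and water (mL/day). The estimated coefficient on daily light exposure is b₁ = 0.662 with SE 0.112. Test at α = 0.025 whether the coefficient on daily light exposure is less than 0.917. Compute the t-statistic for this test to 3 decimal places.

H₀: β₁ = 0.917 vs H₁: β₁ < 0.917.
t = (b₁ − β₁⁰)/SE = (0.662 − 0.917) / 0.112 = -2.277.
df = n − k − 1 = 38 − 2 − 1 = 35.
One-sided p ≈ 0.0145, which is < 0.025, so reject H₀.
There is evidence that the true slope on daily light exposure is below 0.917 cm per unit, holding the other predictors fixed.

t = -2.277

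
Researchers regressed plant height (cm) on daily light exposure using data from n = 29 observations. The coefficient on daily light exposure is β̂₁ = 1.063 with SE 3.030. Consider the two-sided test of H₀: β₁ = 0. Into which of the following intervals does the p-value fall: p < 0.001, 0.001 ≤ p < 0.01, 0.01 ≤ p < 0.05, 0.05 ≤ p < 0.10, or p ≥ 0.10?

t = 1.063 / 3.030 = 0.351.
df = n − 2 = 29 − 2 = 27.
Two-sided p = 2·P(T_{27} > |t|) ≈ 0.7284.
So p ≥ 0.10.

p ≥ 0.10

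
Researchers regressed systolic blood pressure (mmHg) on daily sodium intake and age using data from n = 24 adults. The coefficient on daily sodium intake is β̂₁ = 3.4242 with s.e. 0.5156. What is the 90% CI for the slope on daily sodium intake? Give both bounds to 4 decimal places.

(2.5370, 4.3114)

df = n − k − 1 = 24 − 2 − 1 = 21.
t* = t_{0.05, 21} = 1.720743.
Margin = t* × SE = 1.720743 × 0.5156 = 0.887215.
CI: 3.4242 ± 0.887215 → (2.5370, 4.3114).
With 90% confidence, each one-unit increase in daily sodium intake is associated with a change of between 2.5370 and 4.3114 mmHg in systolic blood pressure, holding the other predictors fixed.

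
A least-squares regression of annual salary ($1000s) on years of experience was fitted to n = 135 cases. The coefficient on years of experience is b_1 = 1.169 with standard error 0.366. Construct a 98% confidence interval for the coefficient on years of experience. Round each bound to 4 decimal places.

df = n − 2 = 135 − 2 = 133.
t* = t_{0.01, 133} = 2.354712.
Margin = t* × SE = 2.354712 × 0.366 = 0.861825.
CI: 1.169 ± 0.861825 → (0.3072, 2.0308).
With 98% confidence, each one-unit increase in years of experience is associated with a change of between 0.3072 and 2.0308 $1000s in annual salary.

(0.3072, 2.0308)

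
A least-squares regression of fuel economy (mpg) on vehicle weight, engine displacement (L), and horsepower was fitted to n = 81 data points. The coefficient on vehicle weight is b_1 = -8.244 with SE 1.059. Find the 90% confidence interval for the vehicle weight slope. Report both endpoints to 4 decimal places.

(-10.0071, -6.4809)

df = n − k − 1 = 81 − 3 − 1 = 77.
t* = t_{0.05, 77} = 1.664885.
Margin = t* × SE = 1.664885 × 1.059 = 1.763113.
CI: -8.244 ± 1.763113 → (-10.0071, -6.4809).
With 90% confidence, each one-unit increase in vehicle weight is associated with a change of between -10.0071 and -6.4809 mpg in fuel economy, holding the other predictors fixed.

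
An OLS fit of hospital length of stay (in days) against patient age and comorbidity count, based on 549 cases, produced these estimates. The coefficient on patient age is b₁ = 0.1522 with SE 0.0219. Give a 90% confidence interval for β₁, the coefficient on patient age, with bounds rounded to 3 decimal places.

df = n − k − 1 = 549 − 2 − 1 = 546.
t* = t_{0.05, 546} = 1.647649.
Margin = t* × SE = 1.647649 × 0.0219 = 0.03608.
CI: 0.1522 ± 0.03608 → (0.116, 0.188).
With 90% confidence, each one-unit increase in patient age is associated with a change of between 0.116 and 0.188 days in hospital length of stay, holding the other predictors fixed.

(0.116, 0.188)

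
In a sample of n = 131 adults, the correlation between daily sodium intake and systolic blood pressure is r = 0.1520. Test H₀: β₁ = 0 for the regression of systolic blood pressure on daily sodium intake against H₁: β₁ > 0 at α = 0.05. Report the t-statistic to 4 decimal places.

t = 1.7467

t = r·√(n − 2)/√(1 − r²) = 0.1520·√129/√0.976896 = 1.7467.
df = n − 2 = 129.
One-sided p ≈ 0.0415, which is < 0.05, so reject H₀.
There is evidence of a linear association between daily sodium intake and systolic blood pressure.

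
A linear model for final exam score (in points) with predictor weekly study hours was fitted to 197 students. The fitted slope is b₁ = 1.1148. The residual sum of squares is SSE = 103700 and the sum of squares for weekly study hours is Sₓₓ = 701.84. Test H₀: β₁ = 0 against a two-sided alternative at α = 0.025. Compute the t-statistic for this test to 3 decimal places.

MSE = SSE/(n − 2) = 103700/195 = 531.795.
SE(b₁) = √(MSE/Sₓₓ) = √(531.795/701.84) = 0.870468.
t = 1.1148 / 0.870468 = 1.281.
df = n − 2 = 195.
Two-sided p ≈ 0.2018, which is ≥ 0.025, so fail to reject H₀.
The data do not give significant evidence of an association between weekly study hours and final exam score.

t = 1.281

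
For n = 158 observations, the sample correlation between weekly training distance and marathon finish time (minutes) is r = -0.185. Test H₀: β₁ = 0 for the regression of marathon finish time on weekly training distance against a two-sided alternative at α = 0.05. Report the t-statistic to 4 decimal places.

t = r·√(n − 2)/√(1 − r²) = -0.185·√156/√0.965775 = -2.3512.
df = n − 2 = 156.
Two-sided p ≈ 0.0200, which is < 0.05, so reject H₀.
There is evidence of a linear association between weekly training distance and marathon finish time.

t = -2.3512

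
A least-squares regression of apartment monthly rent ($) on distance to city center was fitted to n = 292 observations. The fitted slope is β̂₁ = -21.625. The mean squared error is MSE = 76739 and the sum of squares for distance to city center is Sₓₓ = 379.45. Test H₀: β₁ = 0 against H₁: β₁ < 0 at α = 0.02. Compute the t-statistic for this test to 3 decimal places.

SE(β̂₁) = √(MSE/Sₓₓ) = √(76739/379.45) = 14.221.
t = -21.625 / 14.221 = -1.521.
df = n − 2 = 290.
One-sided p ≈ 0.0647, which is ≥ 0.02, so fail to reject H₀.
The data do not give significant evidence that the true slope on distance to city center is negative.

t = -1.521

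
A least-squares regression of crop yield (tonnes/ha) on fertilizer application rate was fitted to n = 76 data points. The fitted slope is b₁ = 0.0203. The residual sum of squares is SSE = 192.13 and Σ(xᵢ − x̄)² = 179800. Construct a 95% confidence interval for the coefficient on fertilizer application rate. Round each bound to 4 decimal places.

(0.0127, 0.0279)

MSE = SSE/(n − 2) = 192.13/74 = 2.59635.
SE(b₁) = √(MSE/Sₓₓ) = √(2.59635/179800) = 0.00380003.
df = n − 2 = 74.
t* = t_{0.025, 74} = 1.992543.
Margin = t* × SE = 1.992543 × 0.00380003 = 0.007572.
CI: 0.0203 ± 0.007572 → (0.0127, 0.0279).
With 95% confidence, each one-unit increase in fertilizer application rate is associated with a change of between 0.0127 and 0.0279 tonnes/ha in crop yield.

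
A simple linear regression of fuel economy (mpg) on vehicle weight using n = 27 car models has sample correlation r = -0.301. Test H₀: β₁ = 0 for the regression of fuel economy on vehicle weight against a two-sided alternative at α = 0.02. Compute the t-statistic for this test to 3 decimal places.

t = r·√(n − 2)/√(1 − r²) = -0.301·√25/√0.909399 = -1.578.
df = n − 2 = 25.
Two-sided p ≈ 0.1271, which is ≥ 0.02, so fail to reject H₀.
The data do not give significant evidence of a linear association between vehicle weight and fuel economy.

t = -1.578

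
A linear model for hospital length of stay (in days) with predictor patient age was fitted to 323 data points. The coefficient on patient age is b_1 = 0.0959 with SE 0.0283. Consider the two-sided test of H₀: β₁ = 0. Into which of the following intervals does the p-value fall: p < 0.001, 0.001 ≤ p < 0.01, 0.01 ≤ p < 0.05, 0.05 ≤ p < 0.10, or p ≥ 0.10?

t = 0.0959 / 0.0283 = 3.389.
df = n − 2 = 323 − 2 = 321.
Two-sided p = 2·P(T_{321} > |t|) ≈ 0.0008.
So p < 0.001.

p < 0.001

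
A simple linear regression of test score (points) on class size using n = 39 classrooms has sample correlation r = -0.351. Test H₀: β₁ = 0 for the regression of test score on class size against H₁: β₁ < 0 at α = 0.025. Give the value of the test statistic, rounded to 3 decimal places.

t = -2.280

t = r·√(n − 2)/√(1 − r²) = -0.351·√37/√0.876799 = -2.280.
df = n − 2 = 37.
One-sided p ≈ 0.0142, which is < 0.025, so reject H₀.
There is evidence of a linear association between class size and test score.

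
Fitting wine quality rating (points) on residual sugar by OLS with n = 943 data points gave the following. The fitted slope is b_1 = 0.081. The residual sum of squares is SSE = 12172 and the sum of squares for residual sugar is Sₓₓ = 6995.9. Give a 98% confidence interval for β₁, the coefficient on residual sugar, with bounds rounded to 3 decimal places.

(-0.019, 0.181)

MSE = SSE/(n − 2) = 12172/941 = 12.9352.
SE(b_1) = √(MSE/Sₓₓ) = √(12.9352/6995.9) = 0.0429996.
df = n − 2 = 941.
t* = t_{0.01, 941} = 2.330317.
Margin = t* × SE = 2.330317 × 0.0429996 = 0.10020.
CI: 0.081 ± 0.10020 → (-0.019, 0.181).
With 98% confidence, each one-unit increase in residual sugar is associated with a change of between -0.019 and 0.181 points in wine quality rating.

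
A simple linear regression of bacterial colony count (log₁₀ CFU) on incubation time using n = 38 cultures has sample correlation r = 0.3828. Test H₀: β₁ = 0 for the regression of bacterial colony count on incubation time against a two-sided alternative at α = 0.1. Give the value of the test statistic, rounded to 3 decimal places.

t = r·√(n − 2)/√(1 − r²) = 0.3828·√36/√0.853464 = 2.486.
df = n − 2 = 36.
Two-sided p ≈ 0.0177, which is < 0.1, so reject H₀.
There is evidence of a linear association between incubation time and bacterial colony count.

t = 2.486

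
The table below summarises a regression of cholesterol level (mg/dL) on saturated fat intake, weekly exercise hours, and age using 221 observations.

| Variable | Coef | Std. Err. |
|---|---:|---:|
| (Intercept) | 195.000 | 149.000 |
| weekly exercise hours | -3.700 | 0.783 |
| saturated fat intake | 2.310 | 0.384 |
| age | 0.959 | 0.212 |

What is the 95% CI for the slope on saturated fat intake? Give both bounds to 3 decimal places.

(1.553, 3.067)

Read off: b = 2.310, SE = 0.384 for saturated fat intake.
df = n − k − 1 = 221 − 3 − 1 = 217.
t* = t_{0.025, 217} = 1.970956.
Margin = t* × SE = 1.970956 × 0.384 = 0.75685.
CI: 2.310 ± 0.75685 → (1.553, 3.067).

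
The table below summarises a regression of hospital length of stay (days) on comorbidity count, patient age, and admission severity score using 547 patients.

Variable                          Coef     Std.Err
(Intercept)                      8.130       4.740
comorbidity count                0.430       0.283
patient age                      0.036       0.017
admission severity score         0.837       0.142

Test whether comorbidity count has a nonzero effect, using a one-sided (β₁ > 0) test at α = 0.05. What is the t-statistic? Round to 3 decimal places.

t = 1.519

Read off: b = 0.430, SE = 0.283 for comorbidity count.
H₀: β₁ = 0 vs H₁: β₁ > 0.
t = 0.430 / 0.283 = 1.519.
df = n − k − 1 = 547 − 3 − 1 = 543.
One-sided p ≈ 0.0646, which is ≥ 0.05, so fail to reject H₀.
The data do not give significant evidence that the true slope on comorbidity count is positive, holding the other predictors fixed.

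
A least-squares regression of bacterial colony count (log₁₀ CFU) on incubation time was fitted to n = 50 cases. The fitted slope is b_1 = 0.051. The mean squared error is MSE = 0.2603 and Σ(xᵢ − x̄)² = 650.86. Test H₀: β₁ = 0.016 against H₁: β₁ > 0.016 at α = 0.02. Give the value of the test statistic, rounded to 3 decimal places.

SE(b_1) = √(MSE/Sₓₓ) = √(0.2603/650.86) = 0.0199983.
t = (0.051 − 0.016) / 0.0199983 = 1.750.
df = n − 2 = 48.
One-sided p ≈ 0.0432, which is ≥ 0.02, so fail to reject H₀.
The data do not give significant evidence that the true slope on incubation time exceeds 0.016 log₁₀ CFU per unit.

t = 1.750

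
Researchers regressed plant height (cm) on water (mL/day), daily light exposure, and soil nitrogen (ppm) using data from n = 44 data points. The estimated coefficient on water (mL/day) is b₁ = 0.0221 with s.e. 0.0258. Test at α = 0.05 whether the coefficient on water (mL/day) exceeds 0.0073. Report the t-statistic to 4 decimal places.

t = 0.5736

H₀: β₁ = 0.0073 vs H₁: β₁ > 0.0073.
t = (b₁ − β₁⁰)/SE = (0.0221 − 0.0073) / 0.0258 = 0.5736.
df = n − k − 1 = 44 − 3 − 1 = 40.
One-sided p ≈ 0.2847, which is ≥ 0.05, so fail to reject H₀.
The data do not give significant evidence that the true slope on water (mL/day) exceeds 0.0073 cm per unit, holding the other predictors fixed.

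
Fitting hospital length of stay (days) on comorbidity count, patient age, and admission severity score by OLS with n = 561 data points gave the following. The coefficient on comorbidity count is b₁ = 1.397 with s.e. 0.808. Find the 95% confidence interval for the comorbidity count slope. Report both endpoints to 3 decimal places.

(-0.190, 2.984)

df = n − k − 1 = 561 − 3 − 1 = 557.
t* = t_{0.025, 557} = 1.964232.
Margin = t* × SE = 1.964232 × 0.808 = 1.58710.
CI: 1.397 ± 1.58710 → (-0.190, 2.984).
With 95% confidence, each one-unit increase in comorbidity count is associated with a change of between -0.190 and 2.984 days in hospital length of stay, holding the other predictors fixed.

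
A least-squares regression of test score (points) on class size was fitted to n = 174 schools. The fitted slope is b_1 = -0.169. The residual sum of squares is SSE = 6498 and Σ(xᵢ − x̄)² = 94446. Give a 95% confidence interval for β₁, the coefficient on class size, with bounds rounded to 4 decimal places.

MSE = SSE/(n − 2) = 6498/172 = 37.7791.
SE(b_1) = √(MSE/Sₓₓ) = √(37.7791/94446) = 0.0200002.
df = n − 2 = 172.
t* = t_{0.025, 172} = 1.973852.
Margin = t* × SE = 1.973852 × 0.0200002 = 0.039477.
CI: -0.169 ± 0.039477 → (-0.2085, -0.1295).
With 95% confidence, each one-unit increase in class size is associated with a change of between -0.2085 and -0.1295 points in test score.

(-0.2085, -0.1295)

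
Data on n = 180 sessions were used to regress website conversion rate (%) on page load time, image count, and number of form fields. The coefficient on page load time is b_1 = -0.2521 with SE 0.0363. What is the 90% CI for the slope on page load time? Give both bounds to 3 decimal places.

df = n − k − 1 = 180 − 3 − 1 = 176.
t* = t_{0.05, 176} = 1.653557.
Margin = t* × SE = 1.653557 × 0.0363 = 0.06002.
CI: -0.2521 ± 0.06002 → (-0.312, -0.192).
With 90% confidence, each one-unit increase in page load time is associated with a change of between -0.312 and -0.192 % in website conversion rate, holding the other predictors fixed.

(-0.312, -0.192)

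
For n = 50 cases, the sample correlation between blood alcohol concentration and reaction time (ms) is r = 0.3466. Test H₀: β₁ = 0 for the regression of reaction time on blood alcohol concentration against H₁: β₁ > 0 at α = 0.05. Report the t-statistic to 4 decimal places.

t = r·√(n − 2)/√(1 − r²) = 0.3466·√48/√0.879868 = 2.5600.
df = n − 2 = 48.
One-sided p ≈ 0.0068, which is < 0.05, so reject H₀.
There is evidence of a linear association between blood alcohol concentration and reaction time.

t = 2.5600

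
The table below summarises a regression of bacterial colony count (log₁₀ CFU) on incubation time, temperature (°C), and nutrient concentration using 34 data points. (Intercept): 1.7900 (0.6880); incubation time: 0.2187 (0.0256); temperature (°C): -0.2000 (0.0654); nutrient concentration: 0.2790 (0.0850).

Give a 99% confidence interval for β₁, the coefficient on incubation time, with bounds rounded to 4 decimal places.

(0.1483, 0.2891)

Read off: b = 0.2187, SE = 0.0256 for incubation time.
df = n − k − 1 = 34 − 3 − 1 = 30.
t* = t_{0.005, 30} = 2.749996.
Margin = t* × SE = 2.749996 × 0.0256 = 0.070400.
CI: 0.2187 ± 0.070400 → (0.1483, 0.2891).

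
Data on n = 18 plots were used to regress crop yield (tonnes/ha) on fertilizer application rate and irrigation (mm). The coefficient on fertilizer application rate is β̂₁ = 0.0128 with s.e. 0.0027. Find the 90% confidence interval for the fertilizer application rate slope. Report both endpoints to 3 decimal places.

(0.008, 0.018)

df = n − k − 1 = 18 − 2 − 1 = 15.
t* = t_{0.05, 15} = 1.75305.
Margin = t* × SE = 1.75305 × 0.0027 = 0.00473.
CI: 0.0128 ± 0.00473 → (0.008, 0.018).
With 90% confidence, each one-unit increase in fertilizer application rate is associated with a change of between 0.008 and 0.018 tonnes/ha in crop yield, holding the other predictors fixed.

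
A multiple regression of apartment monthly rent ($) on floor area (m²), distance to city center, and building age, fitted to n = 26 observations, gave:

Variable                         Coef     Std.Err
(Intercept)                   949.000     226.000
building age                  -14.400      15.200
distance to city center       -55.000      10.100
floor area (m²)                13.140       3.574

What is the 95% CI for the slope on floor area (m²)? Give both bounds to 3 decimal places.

(5.728, 20.552)

Read off: b = 13.140, SE = 3.574 for floor area (m²).
df = n − k − 1 = 26 − 3 − 1 = 22.
t* = t_{0.025, 22} = 2.073873.
Margin = t* × SE = 2.073873 × 3.574 = 7.41202.
CI: 13.140 ± 7.41202 → (5.728, 20.552).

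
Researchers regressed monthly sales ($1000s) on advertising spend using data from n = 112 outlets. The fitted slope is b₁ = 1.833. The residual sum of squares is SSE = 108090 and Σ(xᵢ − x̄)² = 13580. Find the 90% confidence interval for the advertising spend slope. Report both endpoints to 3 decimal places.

MSE = SSE/(n − 2) = 108090/110 = 982.636.
SE(b₁) = √(MSE/Sₓₓ) = √(982.636/13580) = 0.268996.
df = n − 2 = 110.
t* = t_{0.05, 110} = 1.658824.
Margin = t* × SE = 1.658824 × 0.268996 = 0.44622.
CI: 1.833 ± 0.44622 → (1.387, 2.279).
With 90% confidence, each one-unit increase in advertising spend is associated with a change of between 1.387 and 2.279 $1000s in monthly sales.

(1.387, 2.279)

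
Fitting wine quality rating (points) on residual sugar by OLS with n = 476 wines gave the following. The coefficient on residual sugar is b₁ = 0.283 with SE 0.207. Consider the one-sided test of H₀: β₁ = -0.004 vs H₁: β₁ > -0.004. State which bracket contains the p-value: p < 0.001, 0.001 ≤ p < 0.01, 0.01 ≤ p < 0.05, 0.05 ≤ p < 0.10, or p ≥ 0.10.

0.05 ≤ p < 0.10

t = (0.283 − (-0.004)) / 0.207 = 1.386.
df = n − 2 = 476 − 2 = 474.
One-sided p = P(T_{474} > t) ≈ 0.0831.
So 0.05 ≤ p < 0.10.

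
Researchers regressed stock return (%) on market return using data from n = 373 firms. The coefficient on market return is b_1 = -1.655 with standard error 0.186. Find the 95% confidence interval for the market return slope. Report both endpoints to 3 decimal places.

df = n − 2 = 373 − 2 = 371.
t* = t_{0.025, 371} = 1.966379.
Margin = t* × SE = 1.966379 × 0.186 = 0.36575.
CI: -1.655 ± 0.36575 → (-2.021, -1.289).
With 95% confidence, each one-unit increase in market return is associated with a change of between -2.021 and -1.289 % in stock return.

(-2.021, -1.289)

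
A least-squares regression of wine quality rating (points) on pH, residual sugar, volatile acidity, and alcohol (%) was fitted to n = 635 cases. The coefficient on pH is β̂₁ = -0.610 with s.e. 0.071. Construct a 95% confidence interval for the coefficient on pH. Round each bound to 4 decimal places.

(-0.7494, -0.4706)

df = n − k − 1 = 635 − 4 − 1 = 630.
t* = t_{0.025, 630} = 1.963737.
Margin = t* × SE = 1.963737 × 0.071 = 0.139425.
CI: -0.610 ± 0.139425 → (-0.7494, -0.4706).
With 95% confidence, each one-unit increase in pH is associated with a change of between -0.7494 and -0.4706 points in wine quality rating, holding the other predictors fixed.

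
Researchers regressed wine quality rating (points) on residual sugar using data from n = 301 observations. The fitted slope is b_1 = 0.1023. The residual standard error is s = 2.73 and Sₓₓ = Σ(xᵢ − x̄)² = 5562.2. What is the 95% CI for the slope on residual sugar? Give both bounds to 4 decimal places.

SE(b_1) = s/√Sₓₓ = 2.73/√5562.2 = 0.0366049.
df = n − 2 = 299.
t* = t_{0.025, 299} = 1.96793.
Margin = t* × SE = 1.96793 × 0.0366049 = 0.072036.
CI: 0.1023 ± 0.072036 → (0.0303, 0.1743).
With 95% confidence, each one-unit increase in residual sugar is associated with a change of between 0.0303 and 0.1743 points in wine quality rating.

(0.0303, 0.1743)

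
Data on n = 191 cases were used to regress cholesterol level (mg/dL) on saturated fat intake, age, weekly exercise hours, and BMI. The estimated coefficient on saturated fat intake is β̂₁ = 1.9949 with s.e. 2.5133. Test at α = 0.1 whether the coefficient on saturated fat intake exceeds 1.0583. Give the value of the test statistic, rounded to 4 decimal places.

t = 0.3727

H₀: β₁ = 1.0583 vs H₁: β₁ > 1.0583.
t = (β̂₁ − β₁⁰)/SE = (1.9949 − 1.0583) / 2.5133 = 0.3727.
df = n − k − 1 = 191 − 4 − 1 = 186.
One-sided p ≈ 0.3549, which is ≥ 0.1, so fail to reject H₀.
The data do not give significant evidence that the true slope on saturated fat intake exceeds 1.0583 mg/dL per unit, holding the other predictors fixed.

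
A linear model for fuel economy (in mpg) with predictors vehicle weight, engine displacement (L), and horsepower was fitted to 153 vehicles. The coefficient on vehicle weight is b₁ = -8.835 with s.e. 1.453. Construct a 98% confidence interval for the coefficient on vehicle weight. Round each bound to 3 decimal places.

df = n − k − 1 = 153 − 3 − 1 = 149.
t* = t_{0.01, 149} = 2.351635.
Margin = t* × SE = 2.351635 × 1.453 = 3.41693.
CI: -8.835 ± 3.41693 → (-12.252, -5.418).
With 98% confidence, each one-unit increase in vehicle weight is associated with a change of between -12.252 and -5.418 mpg in fuel economy, holding the other predictors fixed.

(-12.252, -5.418)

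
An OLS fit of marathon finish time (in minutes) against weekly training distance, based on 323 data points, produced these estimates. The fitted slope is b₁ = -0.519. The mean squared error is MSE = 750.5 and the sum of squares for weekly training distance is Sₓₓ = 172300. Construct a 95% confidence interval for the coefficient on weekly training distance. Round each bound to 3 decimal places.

SE(b₁) = √(MSE/Sₓₓ) = √(750.5/172300) = 0.0659983.
df = n − 2 = 321.
t* = t_{0.025, 321} = 1.967382.
Margin = t* × SE = 1.967382 × 0.0659983 = 0.12984.
CI: -0.519 ± 0.12984 → (-0.649, -0.389).
With 95% confidence, each one-unit increase in weekly training distance is associated with a change of between -0.649 and -0.389 minutes in marathon finish time.

(-0.649, -0.389)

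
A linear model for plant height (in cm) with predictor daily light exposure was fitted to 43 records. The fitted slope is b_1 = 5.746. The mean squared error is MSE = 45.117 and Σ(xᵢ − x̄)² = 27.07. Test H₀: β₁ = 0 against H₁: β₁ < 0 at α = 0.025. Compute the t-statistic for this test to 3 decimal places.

SE(b_1) = √(MSE/Sₓₓ) = √(45.117/27.07) = 1.291.
t = 5.746 / 1.291 = 4.451.
df = n − 2 = 41.
One-sided p ≈ 1.0000, which is ≥ 0.025, so fail to reject H₀.
The data do not give significant evidence that the true slope on daily light exposure is negative.

t = 4.451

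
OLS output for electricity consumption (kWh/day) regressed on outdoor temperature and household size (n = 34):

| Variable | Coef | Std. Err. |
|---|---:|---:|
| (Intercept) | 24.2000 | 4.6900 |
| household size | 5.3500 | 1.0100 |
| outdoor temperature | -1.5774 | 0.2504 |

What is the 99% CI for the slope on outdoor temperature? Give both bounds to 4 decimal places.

Read off: b = -1.5774, SE = 0.2504 for outdoor temperature.
df = n − k − 1 = 34 − 2 − 1 = 31.
t* = t_{0.005, 31} = 2.744042.
Margin = t* × SE = 2.744042 × 0.2504 = 0.687108.
CI: -1.5774 ± 0.687108 → (-2.2645, -0.8903).

(-2.2645, -0.8903)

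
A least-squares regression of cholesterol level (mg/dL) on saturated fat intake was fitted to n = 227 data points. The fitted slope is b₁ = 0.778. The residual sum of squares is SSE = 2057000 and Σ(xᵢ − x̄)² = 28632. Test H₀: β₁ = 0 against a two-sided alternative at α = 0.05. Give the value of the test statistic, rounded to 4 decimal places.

t = 1.3768

MSE = SSE/(n − 2) = 2057000/225 = 9142.22.
SE(b₁) = √(MSE/Sₓₓ) = √(9142.22/28632) = 0.565067.
t = 0.778 / 0.565067 = 1.3768.
df = n − 2 = 225.
Two-sided p ≈ 0.1699, which is ≥ 0.05, so fail to reject H₀.
The data do not give significant evidence of an association between saturated fat intake and cholesterol level.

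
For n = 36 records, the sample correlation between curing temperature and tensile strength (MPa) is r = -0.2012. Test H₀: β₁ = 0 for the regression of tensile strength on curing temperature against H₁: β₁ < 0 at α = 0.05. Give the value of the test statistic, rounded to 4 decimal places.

t = -1.1977

t = r·√(n − 2)/√(1 − r²) = -0.2012·√34/√0.959519 = -1.1977.
df = n − 2 = 34.
One-sided p ≈ 0.1197, which is ≥ 0.05, so fail to reject H₀.
The data do not give significant evidence of a linear association between curing temperature and tensile strength.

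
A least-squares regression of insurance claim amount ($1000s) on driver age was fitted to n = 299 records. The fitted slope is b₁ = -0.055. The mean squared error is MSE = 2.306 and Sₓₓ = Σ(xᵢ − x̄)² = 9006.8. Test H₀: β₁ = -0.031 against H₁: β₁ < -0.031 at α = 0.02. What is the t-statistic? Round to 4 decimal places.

t = -1.4999

SE(b₁) = √(MSE/Sₓₓ) = √(2.306/9006.8) = 0.0160009.
t = (-0.055 − (-0.031)) / 0.0160009 = -1.4999.
df = n − 2 = 297.
One-sided p ≈ 0.0673, which is ≥ 0.02, so fail to reject H₀.
The data do not give significant evidence that the true slope on driver age is below -0.031 $1000s per unit.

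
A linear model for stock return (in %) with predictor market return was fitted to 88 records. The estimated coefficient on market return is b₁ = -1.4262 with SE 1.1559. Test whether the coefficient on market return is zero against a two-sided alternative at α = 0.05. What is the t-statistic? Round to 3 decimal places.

H₀: β₁ = 0 vs H₁: β₁ ≠ 0.
t = (b₁ − β₁⁰)/SE = -1.4262 / 1.1559 = -1.234.
df = n − 2 = 88 − 2 = 86.
Two-sided p ≈ 0.2206, which is ≥ 0.05, so fail to reject H₀.
The data do not give significant evidence of an association between market return and stock return.

t = -1.234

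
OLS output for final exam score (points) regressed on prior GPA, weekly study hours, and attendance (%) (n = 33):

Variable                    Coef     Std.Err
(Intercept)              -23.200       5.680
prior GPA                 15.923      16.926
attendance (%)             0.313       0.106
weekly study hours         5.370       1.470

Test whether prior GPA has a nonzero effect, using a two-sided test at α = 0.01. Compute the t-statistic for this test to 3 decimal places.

Read off: b = 15.923, SE = 16.926 for prior GPA.
H₀: β₁ = 0 vs H₁: β₁ ≠ 0.
t = 15.923 / 16.926 = 0.941.
df = n − k − 1 = 33 − 3 − 1 = 29.
Two-sided p ≈ 0.3546, which is ≥ 0.01, so fail to reject H₀.
The data do not give significant evidence of an association between prior GPA and final exam score, after adjusting for the other predictors.

t = 0.941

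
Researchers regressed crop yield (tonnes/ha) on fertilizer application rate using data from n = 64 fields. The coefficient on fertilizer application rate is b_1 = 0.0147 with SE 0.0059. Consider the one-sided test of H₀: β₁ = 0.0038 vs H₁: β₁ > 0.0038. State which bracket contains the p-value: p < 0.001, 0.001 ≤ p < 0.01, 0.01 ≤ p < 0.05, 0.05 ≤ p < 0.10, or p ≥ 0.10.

0.01 ≤ p < 0.05

t = (0.0147 − 0.0038) / 0.0059 = 1.847.
df = n − 2 = 64 − 2 = 62.
One-sided p = P(T_{62} > t) ≈ 0.0347.
So 0.01 ≤ p < 0.05.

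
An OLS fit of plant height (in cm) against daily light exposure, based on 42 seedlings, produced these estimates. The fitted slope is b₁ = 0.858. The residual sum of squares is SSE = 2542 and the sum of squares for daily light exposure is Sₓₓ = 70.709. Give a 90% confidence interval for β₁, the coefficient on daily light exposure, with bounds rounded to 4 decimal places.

MSE = SSE/(n − 2) = 2542/40 = 63.55.
SE(b₁) = √(MSE/Sₓₓ) = √(63.55/70.709) = 0.948026.
df = n − 2 = 40.
t* = t_{0.05, 40} = 1.683851.
Margin = t* × SE = 1.683851 × 0.948026 = 1.596335.
CI: 0.858 ± 1.596335 → (-0.7383, 2.4543).
With 90% confidence, each one-unit increase in daily light exposure is associated with a change of between -0.7383 and 2.4543 cm in plant height.

(-0.7383, 2.4543)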